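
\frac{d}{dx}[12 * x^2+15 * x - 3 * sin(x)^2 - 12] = 24*x - 3*sin(2*x) + 15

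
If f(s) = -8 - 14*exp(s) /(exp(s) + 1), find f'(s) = -14*exp(s)/(exp(2*s) + 2*exp(s) + 1)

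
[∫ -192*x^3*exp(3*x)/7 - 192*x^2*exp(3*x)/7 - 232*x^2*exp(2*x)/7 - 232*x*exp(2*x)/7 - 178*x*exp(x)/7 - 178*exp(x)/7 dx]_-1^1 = (-4*E - 3)^3/7 - 16*E - 16*exp(-1) - (-3 + 4*exp(-1))^2/4 - (-3 + 4*exp(-1))^3/7 + (-4*E - 3)^2/4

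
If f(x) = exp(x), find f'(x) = exp(x)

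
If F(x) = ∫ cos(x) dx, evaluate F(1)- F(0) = sin(1)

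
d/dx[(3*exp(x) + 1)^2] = 18*exp(2*x) + 6*exp(x)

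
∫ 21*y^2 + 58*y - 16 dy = 7*y^3 + 29*y^2 - 16*y + C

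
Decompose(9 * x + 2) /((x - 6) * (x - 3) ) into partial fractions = -29/(3*(x - 3)) + 56/(3*(x - 6))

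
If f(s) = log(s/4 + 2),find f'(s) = 1/(s + 8)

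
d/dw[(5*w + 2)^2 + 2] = 50*w + 20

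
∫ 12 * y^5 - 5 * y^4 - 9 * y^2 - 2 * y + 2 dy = 2*y^6 - y^5 - 3*y^3 - y^2 + 2*y + C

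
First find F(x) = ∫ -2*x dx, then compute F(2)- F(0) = -4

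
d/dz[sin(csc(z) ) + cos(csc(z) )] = -sqrt(2)*cos(z)*cos(pi/4 + 1/sin(z))/sin(z)^2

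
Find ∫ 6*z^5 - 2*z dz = z^6 - z^2 + C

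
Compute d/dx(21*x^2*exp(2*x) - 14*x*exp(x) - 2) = 42*x^2*exp(2*x) + 42*x*exp(2*x) - 14*x*exp(x) - 14*exp(x)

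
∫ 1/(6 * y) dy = log(y)/6 + C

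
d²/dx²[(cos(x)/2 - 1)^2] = cos(x) - cos(2*x)/2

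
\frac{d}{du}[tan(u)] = cos(u)^(-2)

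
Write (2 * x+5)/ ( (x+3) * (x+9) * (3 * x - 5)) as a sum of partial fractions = 75/(448*(3*x - 5)) - 13/(192*(x + 9)) + 1/(84*(x + 3))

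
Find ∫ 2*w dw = w^2 + C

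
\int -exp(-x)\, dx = exp(-x) + C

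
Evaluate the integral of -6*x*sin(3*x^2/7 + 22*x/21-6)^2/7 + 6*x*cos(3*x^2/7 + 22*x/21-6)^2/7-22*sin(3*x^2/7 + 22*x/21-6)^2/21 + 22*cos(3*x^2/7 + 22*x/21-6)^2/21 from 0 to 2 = sin(12)/2 - sin(92/21)/2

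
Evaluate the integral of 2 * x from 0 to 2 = 4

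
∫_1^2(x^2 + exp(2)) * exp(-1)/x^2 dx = exp(-1) + E/2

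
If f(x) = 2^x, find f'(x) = 2^x*log(2)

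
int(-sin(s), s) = cos(s) + C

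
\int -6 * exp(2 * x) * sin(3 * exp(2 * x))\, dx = cos(3*exp(2*x)) + C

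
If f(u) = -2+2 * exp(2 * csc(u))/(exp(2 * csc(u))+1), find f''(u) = 4*(exp(2/sin(u))*cos(u)^2 + exp(2/sin(u)) - 2*exp(2/sin(u))*cos(u)^2/sin(u) + cos(u)^2 + 1 + 2*cos(u)^2/sin(u))*exp(2/sin(u))/((exp(2/sin(u)) + 1)^3*sin(u)^3)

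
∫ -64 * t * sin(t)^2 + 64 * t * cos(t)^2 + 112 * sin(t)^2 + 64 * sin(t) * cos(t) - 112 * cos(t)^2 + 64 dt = (32*t - 56)*(sin(2*t) + 2) + C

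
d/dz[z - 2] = 1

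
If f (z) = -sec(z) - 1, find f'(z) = -tan(z)*sec(z)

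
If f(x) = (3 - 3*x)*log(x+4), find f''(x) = (-3*x - 27)/(x^2 + 8*x + 16)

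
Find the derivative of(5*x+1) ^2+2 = 50*x + 10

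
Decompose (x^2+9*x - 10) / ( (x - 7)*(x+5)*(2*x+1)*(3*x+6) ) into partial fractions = 38/(405*(2*x + 1)) + 5/(162*(x + 5)) - 8/(81*(x + 2)) + 17/(810*(x - 7))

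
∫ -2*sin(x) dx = 2*cos(x) + C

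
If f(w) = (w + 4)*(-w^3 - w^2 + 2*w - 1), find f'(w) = -4*w^3 - 15*w^2 - 4*w + 7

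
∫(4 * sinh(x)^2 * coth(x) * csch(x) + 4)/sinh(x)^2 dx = -4*coth(x) - 4*csch(x) + C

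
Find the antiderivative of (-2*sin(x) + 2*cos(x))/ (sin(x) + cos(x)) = 2*log(sin(x + pi/4)) + C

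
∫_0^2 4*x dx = 8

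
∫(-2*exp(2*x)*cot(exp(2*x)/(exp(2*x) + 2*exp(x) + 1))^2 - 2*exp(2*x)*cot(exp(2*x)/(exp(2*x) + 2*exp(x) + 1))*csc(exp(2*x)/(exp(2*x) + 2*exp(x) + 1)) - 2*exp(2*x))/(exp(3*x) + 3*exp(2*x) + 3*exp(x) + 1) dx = cot(exp(2*x)/(exp(x) + 1)^2) + csc(exp(2*x)/(exp(x) + 1)^2) + C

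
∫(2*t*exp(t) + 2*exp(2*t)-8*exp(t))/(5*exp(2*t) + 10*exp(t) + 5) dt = (2*t*exp(t)/5 - exp(t) + 1)/(exp(t) + 1) + C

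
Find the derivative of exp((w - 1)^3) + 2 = 3*w^2*exp(w^3 - 3*w^2 + 3*w - 1) - 6*w*exp(w^3 - 3*w^2 + 3*w - 1) + 3*exp(w^3 - 3*w^2 + 3*w - 1)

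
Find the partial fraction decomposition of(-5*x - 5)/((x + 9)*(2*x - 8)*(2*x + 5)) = -15/(169*(2*x + 5)) + 20/(169*(x + 9)) - 25/(338*(x - 4))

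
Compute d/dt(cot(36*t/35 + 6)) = -36/(35*sin(36*t/35 + 6)^2)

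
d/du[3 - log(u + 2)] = -1/(u + 2)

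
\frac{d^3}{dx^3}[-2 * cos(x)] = -2*sin(x)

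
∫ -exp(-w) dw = exp(-w) + C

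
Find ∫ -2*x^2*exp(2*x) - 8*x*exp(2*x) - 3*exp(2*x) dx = -x*(x + 3)*exp(2*x) + C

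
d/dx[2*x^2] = 4*x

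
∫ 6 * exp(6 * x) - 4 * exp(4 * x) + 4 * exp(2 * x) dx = (exp(4*x) - exp(2*x) + 2)*exp(2*x) + C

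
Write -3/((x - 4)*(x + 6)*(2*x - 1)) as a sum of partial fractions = 12/(91*(2*x - 1)) - 3/(130*(x + 6)) - 3/(70*(x - 4))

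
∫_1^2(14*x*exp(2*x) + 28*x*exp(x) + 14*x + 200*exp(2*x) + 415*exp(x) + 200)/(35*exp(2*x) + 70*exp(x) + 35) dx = -3*E/(7*(1 + E)) + 3*exp(2)/(7*(1 + exp(2))) + 221/35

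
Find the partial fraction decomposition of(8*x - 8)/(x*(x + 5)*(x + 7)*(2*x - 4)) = 16/(63*(x + 7)) - 12/(35*(x + 5)) + 2/(63*(x - 2)) + 2/(35*x)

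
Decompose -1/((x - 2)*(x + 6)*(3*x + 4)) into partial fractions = 9/(140*(3*x + 4)) - 1/(112*(x + 6)) - 1/(80*(x - 2))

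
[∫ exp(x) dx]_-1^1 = E - exp(-1)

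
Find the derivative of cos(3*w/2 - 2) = -3*sin(3*w/2 - 2)/2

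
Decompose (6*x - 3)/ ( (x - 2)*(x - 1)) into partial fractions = -3/(x - 1) + 9/(x - 2)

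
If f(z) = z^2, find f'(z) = 2*z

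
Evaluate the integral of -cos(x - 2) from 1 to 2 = -sin(1)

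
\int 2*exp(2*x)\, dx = exp(2*x) + C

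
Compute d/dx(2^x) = 2^x*log(2)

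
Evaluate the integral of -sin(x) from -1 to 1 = 0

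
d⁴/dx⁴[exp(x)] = exp(x)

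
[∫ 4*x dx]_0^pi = 2*pi^2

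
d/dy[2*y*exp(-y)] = (2 - 2*y)*exp(-y)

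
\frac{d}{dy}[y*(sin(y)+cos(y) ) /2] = sqrt(2)*(y*cos(y + pi/4) + sin(y + pi/4))/2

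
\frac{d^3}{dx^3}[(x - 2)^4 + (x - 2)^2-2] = 24*x - 48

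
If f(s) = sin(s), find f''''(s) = sin(s)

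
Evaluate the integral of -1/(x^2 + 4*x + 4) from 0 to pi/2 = -1/2 + 1/(pi/2 + 2)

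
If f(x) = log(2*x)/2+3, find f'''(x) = x^(-3)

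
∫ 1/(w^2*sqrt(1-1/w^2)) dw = -acsc(w) + C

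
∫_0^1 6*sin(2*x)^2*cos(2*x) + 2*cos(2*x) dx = sin(2)^3 + sin(2)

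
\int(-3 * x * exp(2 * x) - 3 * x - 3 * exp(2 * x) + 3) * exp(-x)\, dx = -6*x*sinh(x) + C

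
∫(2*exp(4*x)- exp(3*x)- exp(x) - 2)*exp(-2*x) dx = (exp(4*x) - exp(3*x) + exp(x) + 1)*exp(-2*x) + C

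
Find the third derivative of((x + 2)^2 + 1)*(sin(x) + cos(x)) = x^2*sin(x) - x^2*cos(x) - 2*x*sin(x) - 10*x*cos(x) - 13*sin(x) - 11*cos(x)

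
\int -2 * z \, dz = -z^2 + C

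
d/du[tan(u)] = cos(u)^(-2)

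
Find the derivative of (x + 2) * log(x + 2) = log(x + 2) + 1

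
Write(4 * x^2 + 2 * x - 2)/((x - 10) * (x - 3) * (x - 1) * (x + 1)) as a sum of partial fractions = 1/(9*(x - 1)) - 5/(7*(x - 3)) + 38/(63*(x - 10))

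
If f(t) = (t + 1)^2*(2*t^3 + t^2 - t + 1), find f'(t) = 10*t^4 + 20*t^3 + 9*t^2 + 1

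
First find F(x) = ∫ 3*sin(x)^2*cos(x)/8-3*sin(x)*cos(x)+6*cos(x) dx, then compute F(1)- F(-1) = -sin(3)/16 + 195*sin(1)/16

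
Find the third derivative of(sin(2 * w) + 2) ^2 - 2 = -32*sin(4*w) - 32*cos(2*w)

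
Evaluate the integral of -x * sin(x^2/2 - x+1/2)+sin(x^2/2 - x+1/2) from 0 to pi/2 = -cos(1/2) + sin((4 + pi^2)/8)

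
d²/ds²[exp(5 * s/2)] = 25*exp(5*s/2)/4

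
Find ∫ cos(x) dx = sin(x) + C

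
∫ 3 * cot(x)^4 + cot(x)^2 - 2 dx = (2 - cot(x)^2)*cot(x) + C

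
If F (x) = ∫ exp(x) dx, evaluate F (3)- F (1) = -E + exp(3)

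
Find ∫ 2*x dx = x^2 + C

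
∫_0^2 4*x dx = 8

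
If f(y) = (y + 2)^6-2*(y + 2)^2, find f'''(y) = 120*y^3 + 720*y^2 + 1440*y + 960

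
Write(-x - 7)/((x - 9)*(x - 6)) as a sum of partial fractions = 13/(3*(x - 6)) - 16/(3*(x - 9))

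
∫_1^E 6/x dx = 6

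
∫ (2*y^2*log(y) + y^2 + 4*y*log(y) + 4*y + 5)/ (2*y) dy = ((y + 2)^2 + 1)*log(y)/2 + C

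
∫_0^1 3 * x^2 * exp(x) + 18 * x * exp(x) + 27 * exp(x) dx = -15 + 30*E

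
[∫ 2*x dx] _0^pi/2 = pi^2/4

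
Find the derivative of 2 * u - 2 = 2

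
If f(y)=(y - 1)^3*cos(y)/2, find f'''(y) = y^3*sin(y)/2 - 3*y^2*sin(y)/2 - 9*y^2*cos(y)/2 - 15*y*sin(y)/2 + 9*y*cos(y) + 17*sin(y)/2 - 3*cos(y)/2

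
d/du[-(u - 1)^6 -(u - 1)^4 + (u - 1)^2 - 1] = -6*u^5 + 30*u^4 - 64*u^3 + 72*u^2 - 40*u + 8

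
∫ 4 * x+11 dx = 2*x^2 + 11*x + C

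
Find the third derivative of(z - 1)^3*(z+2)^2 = 60*z^2 + 24*z - 30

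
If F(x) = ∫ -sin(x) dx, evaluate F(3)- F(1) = cos(3) - cos(1)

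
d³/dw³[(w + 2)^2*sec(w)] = (-w^2*sin(w)/cos(w) + 6*w^2*sin(w)/cos(w)^3 - 4*w*sin(w)/cos(w) + 24*w*sin(w)/cos(w)^3 - 6*w + 12*w/cos(w)^2 + 2*sin(w)/cos(w) + 24*sin(w)/cos(w)^3 - 12 + 24/cos(w)^2)/cos(w)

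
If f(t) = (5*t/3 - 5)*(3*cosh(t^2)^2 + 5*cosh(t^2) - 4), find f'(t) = 50*t^2*sinh(t^2)/3 + 10*t^2*sinh(2*t^2) - 50*t*sinh(t^2) - 30*t*sinh(2*t^2) + 5*cosh(t^2)^2 + 25*cosh(t^2)/3 - 20/3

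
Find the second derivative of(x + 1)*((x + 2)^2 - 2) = 6*x + 10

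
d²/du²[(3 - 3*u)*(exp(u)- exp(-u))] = (-3*u*exp(2*u) + 3*u - 3*exp(2*u) - 9)*exp(-u)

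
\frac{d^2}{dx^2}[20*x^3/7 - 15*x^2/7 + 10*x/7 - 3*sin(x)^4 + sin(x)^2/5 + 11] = 120*x/7 + 48*sin(x)^4 - 184*sin(x)^2/5 - 136/35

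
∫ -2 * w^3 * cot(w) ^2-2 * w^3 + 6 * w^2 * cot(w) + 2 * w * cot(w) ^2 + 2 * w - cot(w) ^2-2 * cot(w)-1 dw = (2*w^3 - 2*w + 1)*cot(w) + C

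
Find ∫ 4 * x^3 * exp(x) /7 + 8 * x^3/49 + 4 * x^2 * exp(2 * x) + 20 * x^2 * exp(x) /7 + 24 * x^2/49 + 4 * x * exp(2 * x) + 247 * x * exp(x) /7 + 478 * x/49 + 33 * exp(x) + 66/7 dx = 5*x^2/7 + 5*x*exp(x) + 10*x/7 + 2*(x^2 + 7*x*exp(x) + 2*x + 49)^2/49 + C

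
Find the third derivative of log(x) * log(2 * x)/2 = (2*log(x) - 3 + log(2))/x^3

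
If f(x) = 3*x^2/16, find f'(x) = 3*x/8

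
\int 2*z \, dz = z^2 + C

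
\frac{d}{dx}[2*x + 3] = 2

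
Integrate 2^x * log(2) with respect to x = 2^x + C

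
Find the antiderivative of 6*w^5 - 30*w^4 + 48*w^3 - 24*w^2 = w^6 - 6*w^5 + 12*w^4 - 8*w^3 + C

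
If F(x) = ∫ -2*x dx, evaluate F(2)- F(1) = -3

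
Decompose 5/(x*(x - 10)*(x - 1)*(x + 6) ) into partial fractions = -5/(672*(x + 6)) - 5/(63*(x - 1)) + 1/(288*(x - 10)) + 1/(12*x)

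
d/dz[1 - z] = -1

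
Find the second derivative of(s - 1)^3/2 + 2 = 3*s - 3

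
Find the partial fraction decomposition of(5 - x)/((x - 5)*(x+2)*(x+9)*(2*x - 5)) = -4/(207*(2*x - 5)) - 1/(161*(x + 9)) + 1/(63*(x + 2))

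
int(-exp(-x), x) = exp(-x) + C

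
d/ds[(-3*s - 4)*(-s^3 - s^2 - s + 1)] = 12*s^3 + 21*s^2 + 14*s + 1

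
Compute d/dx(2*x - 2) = 2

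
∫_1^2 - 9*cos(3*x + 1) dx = 3*sin(4) - 3*sin(7)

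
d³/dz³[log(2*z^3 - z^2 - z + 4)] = (48*z^6 - 48*z^5 + 48*z^4 - 664*z^3 + 342*z^2 - 6*z + 166)/(8*z^9 - 12*z^8 - 6*z^7 + 59*z^6 - 45*z^5 - 39*z^4 + 119*z^3 - 36*z^2 - 48*z + 64)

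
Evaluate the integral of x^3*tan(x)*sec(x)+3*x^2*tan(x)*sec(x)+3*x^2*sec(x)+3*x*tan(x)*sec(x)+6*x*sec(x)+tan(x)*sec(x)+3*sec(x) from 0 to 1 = -1 + 8*sec(1)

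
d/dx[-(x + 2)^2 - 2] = -2*x - 4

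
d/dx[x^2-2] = 2*x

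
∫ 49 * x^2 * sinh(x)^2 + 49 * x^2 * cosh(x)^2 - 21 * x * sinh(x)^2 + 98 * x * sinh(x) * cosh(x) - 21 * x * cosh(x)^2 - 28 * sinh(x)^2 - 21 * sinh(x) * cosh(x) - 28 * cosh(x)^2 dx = -7*(-7*x^2 + 3*x + 4)*sinh(2*x)/2 + C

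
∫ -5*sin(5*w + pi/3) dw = cos(5*w + pi/3) + C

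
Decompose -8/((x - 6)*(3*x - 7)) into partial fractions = 24/(11*(3*x - 7)) - 8/(11*(x - 6))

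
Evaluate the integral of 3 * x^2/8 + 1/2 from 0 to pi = pi/2 + pi^3/8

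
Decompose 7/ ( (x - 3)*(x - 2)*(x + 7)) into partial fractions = 7/(90*(x + 7)) - 7/(9*(x - 2)) + 7/(10*(x - 3))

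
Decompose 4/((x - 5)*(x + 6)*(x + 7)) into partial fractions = 1/(3*(x + 7)) - 4/(11*(x + 6)) + 1/(33*(x - 5))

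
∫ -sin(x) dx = cos(x) + C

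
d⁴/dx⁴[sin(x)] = sin(x)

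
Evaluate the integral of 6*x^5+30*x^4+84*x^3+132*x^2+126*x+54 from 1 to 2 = 1115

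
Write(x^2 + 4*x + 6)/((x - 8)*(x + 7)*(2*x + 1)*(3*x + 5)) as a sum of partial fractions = 57/(3248*(3*x + 5)) - 2/(91*(2*x + 1)) - 9/(1040*(x + 7)) + 2/(145*(x - 8))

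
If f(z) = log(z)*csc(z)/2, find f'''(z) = (z^3*log(z)*cos(z)/sin(z) - 6*z^3*log(z)*cos(z)/sin(z)^3 - 3*z^2 + 6*z^2/sin(z)^2 + 3*z*cos(z)/sin(z) + 2)/(2*z^3*sin(z))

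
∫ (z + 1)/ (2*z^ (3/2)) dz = (z - 1)/sqrt(z) + C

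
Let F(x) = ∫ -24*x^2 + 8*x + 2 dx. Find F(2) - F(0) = -44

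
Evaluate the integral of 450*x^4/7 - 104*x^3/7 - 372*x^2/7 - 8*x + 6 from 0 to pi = -30/7 + 3*(-2*pi - 5 + 5*pi^2)*(-2*pi - 2 + 2*pi^2/3 + 6*pi^3)/7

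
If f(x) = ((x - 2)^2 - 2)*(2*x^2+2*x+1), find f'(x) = 8*x^3 - 18*x^2 - 6*x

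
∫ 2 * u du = u^2 + C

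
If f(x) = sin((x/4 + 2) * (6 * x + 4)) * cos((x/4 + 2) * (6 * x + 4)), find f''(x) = -18*x^2*sin(3*x^2 + 26*x + 16) - 156*x*sin(3*x^2 + 26*x + 16) - 338*sin(3*x^2 + 26*x + 16) + 3*cos(3*x^2 + 26*x + 16)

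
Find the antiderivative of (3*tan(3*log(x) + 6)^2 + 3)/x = tan(3*log(x) + 6) + C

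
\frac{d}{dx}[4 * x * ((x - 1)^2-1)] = 12*x^2 - 16*x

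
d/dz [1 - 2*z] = -2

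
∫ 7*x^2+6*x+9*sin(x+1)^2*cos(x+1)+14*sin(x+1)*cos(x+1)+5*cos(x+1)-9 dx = 7*x^3/3 + 3*x^2 - 9*x + 3*sin(x + 1)^3 + 7*sin(x + 1)^2 + 5*sin(x + 1) + C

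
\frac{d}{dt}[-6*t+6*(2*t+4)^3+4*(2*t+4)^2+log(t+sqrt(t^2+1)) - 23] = (144*t^4 + 144*t^3*sqrt(t^2 + 1) + 608*t^3 + 608*t^2*sqrt(t^2 + 1) + 778*t^2 + 634*t*sqrt(t^2 + 1) + 609*t + sqrt(t^2 + 1) + 634)/(t^2 + t*sqrt(t^2 + 1) + 1)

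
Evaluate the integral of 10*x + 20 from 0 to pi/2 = -20 + 5*(pi/2 + 2)^2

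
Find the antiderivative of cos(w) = sin(w) + C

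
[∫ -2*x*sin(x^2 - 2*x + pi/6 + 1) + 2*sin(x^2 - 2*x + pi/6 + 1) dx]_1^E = cos(pi/6 + (-1 + E)^2) - sqrt(3)/2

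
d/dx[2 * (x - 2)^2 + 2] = 4*x - 8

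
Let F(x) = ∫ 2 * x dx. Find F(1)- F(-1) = 0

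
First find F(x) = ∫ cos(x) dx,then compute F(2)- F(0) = sin(2)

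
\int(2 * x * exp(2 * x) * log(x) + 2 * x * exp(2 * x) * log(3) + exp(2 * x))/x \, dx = exp(2*x)*log(3*x) + C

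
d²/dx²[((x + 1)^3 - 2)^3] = 72*x^7 + 504*x^6 + 1512*x^5 + 2340*x^4 + 1800*x^3 + 432*x^2 - 144*x - 36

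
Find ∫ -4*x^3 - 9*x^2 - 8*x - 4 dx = -x^4 - 3*x^3 - 4*x^2 - 4*x + C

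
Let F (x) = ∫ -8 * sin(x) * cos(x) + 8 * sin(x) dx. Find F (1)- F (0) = 4*(-1 + cos(1))^2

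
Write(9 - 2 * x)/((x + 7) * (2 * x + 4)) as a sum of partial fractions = -23/(10*(x + 7)) + 13/(10*(x + 2))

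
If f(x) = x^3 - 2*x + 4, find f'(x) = 3*x^2 - 2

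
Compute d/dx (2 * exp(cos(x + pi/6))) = -2*exp(cos(x + pi/6))*sin(x + pi/6)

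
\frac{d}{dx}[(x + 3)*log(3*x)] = (x*log(x) + x + x*log(3) + 3)/x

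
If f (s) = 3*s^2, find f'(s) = 6*s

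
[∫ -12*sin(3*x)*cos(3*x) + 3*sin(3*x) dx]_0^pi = 2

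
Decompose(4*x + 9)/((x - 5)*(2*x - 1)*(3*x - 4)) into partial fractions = -129/(55*(3*x - 4)) + 44/(45*(2*x - 1)) + 29/(99*(x - 5))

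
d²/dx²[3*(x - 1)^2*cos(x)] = -3*x^2*cos(x) - 12*x*sin(x) + 6*x*cos(x) + 12*sin(x) + 3*cos(x)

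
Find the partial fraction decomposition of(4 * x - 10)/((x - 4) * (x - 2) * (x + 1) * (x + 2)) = 3/(4*(x + 2)) - 14/(15*(x + 1)) + 1/(12*(x - 2)) + 1/(10*(x - 4))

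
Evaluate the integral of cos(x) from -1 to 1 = 2*sin(1)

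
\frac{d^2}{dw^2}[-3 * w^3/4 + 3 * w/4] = -9*w/2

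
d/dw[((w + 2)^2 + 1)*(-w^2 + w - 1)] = -4*w^3 - 9*w^2 - 4*w + 1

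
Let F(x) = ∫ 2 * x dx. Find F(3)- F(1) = 8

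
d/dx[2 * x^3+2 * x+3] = 6*x^2 + 2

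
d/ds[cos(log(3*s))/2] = -sin(log(s) + log(3))/(2*s)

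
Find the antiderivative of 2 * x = x^2 + C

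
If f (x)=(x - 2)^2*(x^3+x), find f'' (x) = 20*x^3 - 48*x^2 + 30*x - 8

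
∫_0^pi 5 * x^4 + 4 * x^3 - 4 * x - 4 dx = (-2*pi + pi^3)*(2 + pi + pi^2)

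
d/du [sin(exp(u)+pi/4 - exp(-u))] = (exp(2*u) + 1)*exp(-u)*cos(exp(u) + pi/4 - exp(-u))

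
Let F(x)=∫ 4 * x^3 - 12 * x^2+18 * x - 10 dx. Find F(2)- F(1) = 4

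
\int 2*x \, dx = x^2 + C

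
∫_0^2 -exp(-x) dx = -1 + exp(-2)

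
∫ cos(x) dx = sin(x) + C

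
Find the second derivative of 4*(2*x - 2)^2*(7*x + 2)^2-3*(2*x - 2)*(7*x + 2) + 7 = 9408*x^2 - 6720*x - 180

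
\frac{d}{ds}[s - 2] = 1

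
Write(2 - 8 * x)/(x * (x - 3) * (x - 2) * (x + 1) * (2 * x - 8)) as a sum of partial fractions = 1/(12*(x + 1)) - 7/(12*(x - 2)) + 11/(12*(x - 3)) - 3/(8*(x - 4)) - 1/(24*x)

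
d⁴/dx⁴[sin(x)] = sin(x)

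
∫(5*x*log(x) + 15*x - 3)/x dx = (5*x - 3)*(log(x) + 2) + C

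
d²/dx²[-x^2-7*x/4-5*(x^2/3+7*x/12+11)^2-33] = -20*x^2/3 - 35*x/3 - 5669/72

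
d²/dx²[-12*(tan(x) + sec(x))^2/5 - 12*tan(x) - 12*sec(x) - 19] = 12*(-46*sin(x)/5 - 4*sin(2*x) + 2*sin(3*x)/5 - 5*cos(x) - 12*cos(2*x)*tan(x)^2/5 + 4*cos(2*x)/5 + cos(3*x) - 12*tan(x)^2/5 - 4)/(cos(2*x) + 1)^2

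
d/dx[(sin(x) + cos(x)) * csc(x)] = -1/sin(x)^2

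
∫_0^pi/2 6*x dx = 3*pi^2/4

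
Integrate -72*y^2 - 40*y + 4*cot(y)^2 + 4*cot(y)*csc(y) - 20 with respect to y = -24*y^3 - 20*y^2 - 24*y - 4/tan(y) - 4/sin(y) + C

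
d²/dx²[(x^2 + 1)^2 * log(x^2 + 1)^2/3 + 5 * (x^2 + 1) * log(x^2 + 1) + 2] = (12*x^4*log(x^2 + 1)^2 + 28*x^4*log(x^2 + 1) + 8*x^4 + 16*x^2*log(x^2 + 1)^2 + 62*x^2*log(x^2 + 1) + 98*x^2 + 4*log(x^2 + 1)^2 + 34*log(x^2 + 1) + 30)/(3*x^2 + 3)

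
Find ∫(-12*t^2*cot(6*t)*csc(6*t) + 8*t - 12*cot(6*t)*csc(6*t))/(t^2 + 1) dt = 4*log(t^2 + 1) + 2*csc(6*t) + C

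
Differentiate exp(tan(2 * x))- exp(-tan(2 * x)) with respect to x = 2*(exp(2*tan(2*x)) + 1)*exp(-tan(2*x))/cos(2*x)^2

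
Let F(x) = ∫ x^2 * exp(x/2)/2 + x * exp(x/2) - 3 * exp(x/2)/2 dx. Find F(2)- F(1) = E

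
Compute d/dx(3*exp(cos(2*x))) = -6*exp(cos(2*x))*sin(2*x)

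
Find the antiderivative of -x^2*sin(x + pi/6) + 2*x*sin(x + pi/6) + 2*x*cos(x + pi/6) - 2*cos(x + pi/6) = ((x - 1)^2 - 1)*cos(x + pi/6) + C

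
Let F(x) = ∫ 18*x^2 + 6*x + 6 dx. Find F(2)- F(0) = 72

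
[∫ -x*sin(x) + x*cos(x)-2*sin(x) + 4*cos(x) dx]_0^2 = -3 + 5*cos(2) + 5*sin(2)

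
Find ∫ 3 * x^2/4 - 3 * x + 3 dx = x^3/4 - 3*x^2/2 + 3*x + C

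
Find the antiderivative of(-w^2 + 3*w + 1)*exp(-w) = (w^2 - w - 2)*exp(-w) + C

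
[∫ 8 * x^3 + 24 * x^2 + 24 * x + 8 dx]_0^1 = 30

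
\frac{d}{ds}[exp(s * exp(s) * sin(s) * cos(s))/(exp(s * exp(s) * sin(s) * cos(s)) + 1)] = (s*sin(2*s)/2 + s*cos(2*s) + sin(2*s)/2)*exp(s)*exp(s*exp(s)*sin(2*s)/2)/(exp(s*exp(s)*sin(2*s)/2) + 1)^2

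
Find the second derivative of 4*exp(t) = 4*exp(t)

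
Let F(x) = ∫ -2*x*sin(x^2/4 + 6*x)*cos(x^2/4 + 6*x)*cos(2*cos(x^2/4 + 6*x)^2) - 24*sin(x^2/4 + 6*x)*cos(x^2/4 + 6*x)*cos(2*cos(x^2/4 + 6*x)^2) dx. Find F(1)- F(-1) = -sin(cos(23/2) + 1) + sin(cos(25/2) + 1)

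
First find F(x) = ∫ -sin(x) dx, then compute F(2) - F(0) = -1 + cos(2)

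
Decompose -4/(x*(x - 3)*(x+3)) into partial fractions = -2/(9*(x + 3)) - 2/(9*(x - 3)) + 4/(9*x)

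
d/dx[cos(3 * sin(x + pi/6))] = -3*sin(3*sin(x + pi/6))*cos(x + pi/6)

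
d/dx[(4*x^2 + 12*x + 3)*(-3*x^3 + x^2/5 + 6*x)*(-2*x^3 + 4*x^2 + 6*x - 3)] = 192*x^7 + 784*x^6/5 - 7428*x^5/5 - 1254*x^4 + 9288*x^3/5 + 6831*x^2/5 - 1098*x/5 - 54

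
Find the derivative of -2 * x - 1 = -2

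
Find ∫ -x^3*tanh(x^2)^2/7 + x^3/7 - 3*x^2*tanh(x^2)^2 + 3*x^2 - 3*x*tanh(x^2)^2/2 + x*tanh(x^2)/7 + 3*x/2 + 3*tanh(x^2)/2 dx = (2*x^2 + 42*x + 21)*tanh(x^2)/28 + C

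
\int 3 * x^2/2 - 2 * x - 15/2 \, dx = x^3/2 - x^2 - 15*x/2 + C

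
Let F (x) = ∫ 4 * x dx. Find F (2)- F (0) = 8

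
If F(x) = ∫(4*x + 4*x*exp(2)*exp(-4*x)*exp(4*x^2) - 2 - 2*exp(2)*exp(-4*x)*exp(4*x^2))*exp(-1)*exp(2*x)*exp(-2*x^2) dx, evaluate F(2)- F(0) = -E - exp(-5) + exp(-1) + exp(5)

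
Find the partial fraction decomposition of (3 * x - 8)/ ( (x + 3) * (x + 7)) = 29/(4*(x + 7)) - 17/(4*(x + 3))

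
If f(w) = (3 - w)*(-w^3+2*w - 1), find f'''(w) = 24*w - 18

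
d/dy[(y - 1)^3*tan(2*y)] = (y - 1)^2*(2*y/cos(2*y)^2 + 3*tan(2*y) - 2/cos(2*y)^2)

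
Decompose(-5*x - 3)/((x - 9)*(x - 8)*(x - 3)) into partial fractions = -3/(5*(x - 3)) + 43/(5*(x - 8)) - 8/(x - 9)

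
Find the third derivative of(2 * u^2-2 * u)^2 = 96*u - 48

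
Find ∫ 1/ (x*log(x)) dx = log(log(x)/2) + C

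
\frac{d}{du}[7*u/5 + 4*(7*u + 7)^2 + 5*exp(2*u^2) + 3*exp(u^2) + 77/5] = 20*u*exp(2*u^2) + 6*u*exp(u^2) + 392*u + 1967/5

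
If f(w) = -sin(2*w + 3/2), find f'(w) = -2*cos(2*w + 3/2)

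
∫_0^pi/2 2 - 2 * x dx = pi*(4 - pi)/4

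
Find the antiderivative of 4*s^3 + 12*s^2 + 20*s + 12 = s^4 + 4*s^3 + 10*s^2 + 12*s + C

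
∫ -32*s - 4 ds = -16*s^2 - 4*s + C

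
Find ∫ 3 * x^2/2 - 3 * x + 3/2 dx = x^3/2 - 3*x^2/2 + 3*x/2 + C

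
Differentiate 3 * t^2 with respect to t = 6*t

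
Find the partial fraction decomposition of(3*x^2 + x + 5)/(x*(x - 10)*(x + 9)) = 239/(171*(x + 9)) + 63/(38*(x - 10)) - 1/(18*x)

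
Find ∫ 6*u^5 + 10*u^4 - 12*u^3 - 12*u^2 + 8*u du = u^6 + 2*u^5 - 3*u^4 - 4*u^3 + 4*u^2 + C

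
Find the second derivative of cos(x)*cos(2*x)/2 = (13/2 - 9*cos(x)^2)*cos(x)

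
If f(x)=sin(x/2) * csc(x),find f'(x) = -sin(x/2)*cot(x)*csc(x) + 1/(4*sin(x/2))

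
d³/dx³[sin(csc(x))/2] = (cos(1/sin(x))/2 - 3*sin(1/sin(x))/(2*sin(x)) - 7*cos(1/sin(x))/(2*sin(x)^2) + 3*sin(1/sin(x))/sin(x)^3 + cos(1/sin(x))/(2*sin(x)^4))*cos(x)/sin(x)^2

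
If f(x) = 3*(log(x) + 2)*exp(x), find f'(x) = (3*x*exp(x)*log(x) + 6*x*exp(x) + 3*exp(x))/x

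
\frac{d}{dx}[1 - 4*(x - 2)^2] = 16 - 8*x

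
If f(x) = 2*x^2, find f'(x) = 4*x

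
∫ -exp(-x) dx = exp(-x) + C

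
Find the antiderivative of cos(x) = sin(x) + C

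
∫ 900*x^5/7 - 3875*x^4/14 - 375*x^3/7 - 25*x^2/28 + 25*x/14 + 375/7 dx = 150*x^6/7 - 775*x^5/14 - 375*x^4/28 - 25*x^3/84 + 25*x^2/28 + 375*x/7 + C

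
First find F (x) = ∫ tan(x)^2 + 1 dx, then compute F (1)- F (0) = tan(1)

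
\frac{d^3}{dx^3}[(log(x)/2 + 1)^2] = (2*log(x) + 1)/(2*x^3)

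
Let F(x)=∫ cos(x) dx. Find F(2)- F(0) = sin(2)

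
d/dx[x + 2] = 1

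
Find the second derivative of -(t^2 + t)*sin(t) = t^2*sin(t) + t*sin(t) - 4*t*cos(t) - 2*sin(t) - 2*cos(t)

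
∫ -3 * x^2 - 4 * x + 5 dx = -x^3 - 2*x^2 + 5*x + C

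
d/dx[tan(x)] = cos(x)^(-2)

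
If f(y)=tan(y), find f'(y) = cos(y)^(-2)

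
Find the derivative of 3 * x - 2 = 3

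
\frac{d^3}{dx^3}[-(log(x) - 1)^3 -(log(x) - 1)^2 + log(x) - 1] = (-6*log(x)^2 + 26*log(x) - 18)/x^3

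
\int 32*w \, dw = 16*w^2 + C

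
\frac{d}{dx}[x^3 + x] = 3*x^2 + 1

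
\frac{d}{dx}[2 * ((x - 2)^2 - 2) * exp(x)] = 2*x^2*exp(x) - 4*x*exp(x) - 4*exp(x)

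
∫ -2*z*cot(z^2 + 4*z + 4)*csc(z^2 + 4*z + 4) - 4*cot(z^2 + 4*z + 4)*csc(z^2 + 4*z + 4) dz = csc((z + 2)^2) + C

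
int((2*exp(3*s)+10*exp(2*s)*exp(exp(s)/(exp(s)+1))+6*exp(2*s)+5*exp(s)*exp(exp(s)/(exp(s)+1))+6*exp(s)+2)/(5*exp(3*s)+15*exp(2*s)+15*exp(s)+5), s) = (2*s*(exp(s) + 1)/5 + exp((s*(exp(s) + 1) + exp(s))/(exp(s) + 1)))/(exp(s) + 1) + C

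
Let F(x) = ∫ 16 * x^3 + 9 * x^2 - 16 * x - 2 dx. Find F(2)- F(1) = 55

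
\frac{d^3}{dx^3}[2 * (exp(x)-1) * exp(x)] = 16*exp(2*x) - 2*exp(x)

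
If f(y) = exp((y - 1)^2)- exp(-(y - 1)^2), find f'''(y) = (8*y^3*exp(2*y^2 - 4*y + 2) + 8*y^3 - 24*y^2*exp(2*y^2 - 4*y + 2) - 24*y^2 + 36*y*exp(2*y^2 - 4*y + 2) + 12*y - 20*exp(2*y^2 - 4*y + 2) + 4)*exp(-y^2 + 2*y - 1)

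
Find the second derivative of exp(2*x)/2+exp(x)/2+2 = 2*exp(2*x) + exp(x)/2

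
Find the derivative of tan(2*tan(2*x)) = 4/(cos(2*x)^2*cos(2*tan(2*x))^2)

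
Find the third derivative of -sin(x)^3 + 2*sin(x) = (19 - 27*cos(x)^2)*cos(x)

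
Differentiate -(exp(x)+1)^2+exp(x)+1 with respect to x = -2*exp(2*x) - exp(x)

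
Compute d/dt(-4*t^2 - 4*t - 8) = -8*t - 4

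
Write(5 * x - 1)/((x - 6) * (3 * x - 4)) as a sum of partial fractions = -17/(14*(3*x - 4)) + 29/(14*(x - 6))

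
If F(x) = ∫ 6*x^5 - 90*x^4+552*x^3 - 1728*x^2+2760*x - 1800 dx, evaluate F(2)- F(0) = -992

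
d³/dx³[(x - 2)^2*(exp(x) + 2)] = x^2*exp(x) + 2*x*exp(x) - 2*exp(x)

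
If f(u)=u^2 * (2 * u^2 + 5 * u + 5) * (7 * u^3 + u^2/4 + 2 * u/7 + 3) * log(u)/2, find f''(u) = 294*u^5*log(u) + 91*u^5 + 1065*u^4*log(u)/2 + 781*u^4/4 + 5155*u^3*log(u)/14 + 9279*u^3/56 + 729*u^2*log(u)/14 + 243*u^2/8 + 345*u*log(u)/7 + 575*u/14 + 15*log(u) + 45/2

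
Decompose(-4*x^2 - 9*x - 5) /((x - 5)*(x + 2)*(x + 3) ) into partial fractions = -7/(4*(x + 3)) + 3/(7*(x + 2)) - 75/(28*(x - 5))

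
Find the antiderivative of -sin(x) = cos(x) + C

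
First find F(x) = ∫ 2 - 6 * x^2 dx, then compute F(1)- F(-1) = 0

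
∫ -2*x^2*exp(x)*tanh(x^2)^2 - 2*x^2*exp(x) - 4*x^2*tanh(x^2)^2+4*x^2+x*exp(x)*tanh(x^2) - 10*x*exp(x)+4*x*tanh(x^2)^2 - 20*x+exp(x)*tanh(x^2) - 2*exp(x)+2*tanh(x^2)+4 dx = -(4*x - tanh(x^2) + 2)*(x*exp(x) + 2*x - 2) + C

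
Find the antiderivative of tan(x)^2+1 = tan(x) + C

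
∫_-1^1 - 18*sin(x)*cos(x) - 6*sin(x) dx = 0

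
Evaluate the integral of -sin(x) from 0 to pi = -2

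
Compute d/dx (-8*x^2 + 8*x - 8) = 8 - 16*x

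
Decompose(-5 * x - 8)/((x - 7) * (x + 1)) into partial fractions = 3/(8*(x + 1)) - 43/(8*(x - 7))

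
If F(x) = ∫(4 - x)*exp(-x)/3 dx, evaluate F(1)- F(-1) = -2*exp(-1)/3 + 4*E/3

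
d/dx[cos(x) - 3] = -sin(x)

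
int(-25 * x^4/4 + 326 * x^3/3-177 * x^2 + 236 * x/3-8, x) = -5*x^5/4 + 163*x^4/6 - 59*x^3 + 118*x^2/3 - 8*x + C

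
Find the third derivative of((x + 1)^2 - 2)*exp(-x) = (-x^2 + 4*x + 1)*exp(-x)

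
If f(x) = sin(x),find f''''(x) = sin(x)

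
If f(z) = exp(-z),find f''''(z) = exp(-z)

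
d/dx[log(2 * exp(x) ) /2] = 1/2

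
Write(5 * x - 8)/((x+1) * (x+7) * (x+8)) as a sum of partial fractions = -48/(7*(x + 8)) + 43/(6*(x + 7)) - 13/(42*(x + 1))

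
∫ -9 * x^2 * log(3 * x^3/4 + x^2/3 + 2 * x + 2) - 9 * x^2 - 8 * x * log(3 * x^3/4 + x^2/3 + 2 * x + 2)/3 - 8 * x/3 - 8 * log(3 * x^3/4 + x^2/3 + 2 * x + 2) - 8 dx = -(9*x^3 + 4*x^2 + 24*x + 24)*log(3*x^3/4 + x^2/3 + 2*x + 2)/3 + C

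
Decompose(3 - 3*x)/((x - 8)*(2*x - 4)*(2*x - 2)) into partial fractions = 1/(8*(x - 2)) - 1/(8*(x - 8))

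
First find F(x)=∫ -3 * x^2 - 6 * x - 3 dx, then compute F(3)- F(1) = -56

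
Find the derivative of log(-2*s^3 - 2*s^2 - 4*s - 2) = (3*s^2 + 2*s + 2)/(s^3 + s^2 + 2*s + 1)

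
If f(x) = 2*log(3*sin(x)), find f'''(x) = 4*cos(x)/sin(x)^3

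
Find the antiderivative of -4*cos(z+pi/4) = -4*sin(z + pi/4) + C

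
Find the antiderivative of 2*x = x^2 + C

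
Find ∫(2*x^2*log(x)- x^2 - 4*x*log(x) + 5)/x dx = ((x - 2)^2 + 1)*(log(x) - 1) + C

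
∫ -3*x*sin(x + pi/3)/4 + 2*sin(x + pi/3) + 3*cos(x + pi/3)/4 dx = (3*x/4 - 2)*cos(x + pi/3) + C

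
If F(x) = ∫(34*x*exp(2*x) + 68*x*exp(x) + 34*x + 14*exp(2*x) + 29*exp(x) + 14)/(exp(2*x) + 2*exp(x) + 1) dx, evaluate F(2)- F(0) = exp(2)/(1 + exp(2)) + 191/2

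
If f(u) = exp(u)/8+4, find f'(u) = exp(u)/8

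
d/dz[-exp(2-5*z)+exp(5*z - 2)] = (5*exp(10*z - 4) + 5)*exp(2 - 5*z)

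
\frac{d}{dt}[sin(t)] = cos(t)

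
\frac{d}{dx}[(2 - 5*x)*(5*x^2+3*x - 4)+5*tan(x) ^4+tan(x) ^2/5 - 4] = -75*x^2 - 10*x + 20*tan(x)^5 + 102*tan(x)^3/5 + 2*tan(x)/5 + 26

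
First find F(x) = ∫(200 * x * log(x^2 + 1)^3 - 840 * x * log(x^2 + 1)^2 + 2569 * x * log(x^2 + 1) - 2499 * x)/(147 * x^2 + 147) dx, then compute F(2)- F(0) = -12 - log(5)/2 + 5*log(5)^2/28 + (-2*log(5) + 5*log(5)^2/7 + 6)^2/3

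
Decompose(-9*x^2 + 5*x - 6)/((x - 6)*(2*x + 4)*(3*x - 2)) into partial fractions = 15/(64*(3*x - 2)) - 13/(32*(x + 2)) - 75/(64*(x - 6))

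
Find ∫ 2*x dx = x^2 + C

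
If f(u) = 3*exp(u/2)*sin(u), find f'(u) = 3*(sin(u)/2 + cos(u))*exp(u/2)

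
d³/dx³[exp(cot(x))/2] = -(3/2 + 3/tan(x) + 11/(2*tan(x)^2) + 6/tan(x)^3 + 9/(2*tan(x)^4) + 3/tan(x)^5 + 1/(2*tan(x)^6))*exp(1/tan(x))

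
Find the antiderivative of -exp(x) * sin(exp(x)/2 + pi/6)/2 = cos(exp(x)/2 + pi/6) + C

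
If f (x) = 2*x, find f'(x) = 2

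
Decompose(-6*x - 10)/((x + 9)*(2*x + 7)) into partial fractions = 2/(2*x + 7) - 4/(x + 9)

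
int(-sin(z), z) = cos(z) + C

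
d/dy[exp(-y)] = -exp(-y)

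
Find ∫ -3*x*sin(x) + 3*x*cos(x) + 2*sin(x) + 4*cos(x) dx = sqrt(2)*(3*x + 1)*sin(x + pi/4) + C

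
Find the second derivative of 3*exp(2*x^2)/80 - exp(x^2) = 3*x^2*exp(2*x^2)/5 - 4*x^2*exp(x^2) + 3*exp(2*x^2)/20 - 2*exp(x^2)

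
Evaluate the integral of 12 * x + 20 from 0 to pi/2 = -16 + (-4 - pi)*(-3*pi/2 - 4)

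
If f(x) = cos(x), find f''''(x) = cos(x)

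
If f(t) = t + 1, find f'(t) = 1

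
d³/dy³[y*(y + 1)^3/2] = 12*y + 9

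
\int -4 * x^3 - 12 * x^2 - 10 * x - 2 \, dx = -x^4 - 4*x^3 - 5*x^2 - 2*x + C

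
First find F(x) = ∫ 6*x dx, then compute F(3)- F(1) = 24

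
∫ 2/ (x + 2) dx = log(2*(x + 2)^2) + C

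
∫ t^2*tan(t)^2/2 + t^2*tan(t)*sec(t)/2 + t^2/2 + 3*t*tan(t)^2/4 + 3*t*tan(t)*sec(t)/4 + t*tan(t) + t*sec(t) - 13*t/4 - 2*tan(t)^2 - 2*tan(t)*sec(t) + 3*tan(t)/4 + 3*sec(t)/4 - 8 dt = -2*t^2 - 6*t + (tan(t) + sec(t))*(t^2/2 + 3*t/4 - 2) + C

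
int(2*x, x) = x^2 + C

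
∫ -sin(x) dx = cos(x) + C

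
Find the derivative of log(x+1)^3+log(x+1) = (3*log(x + 1)^2 + 1)/(x + 1)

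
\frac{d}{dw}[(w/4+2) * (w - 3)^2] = 3*w^2/4 + w - 39/4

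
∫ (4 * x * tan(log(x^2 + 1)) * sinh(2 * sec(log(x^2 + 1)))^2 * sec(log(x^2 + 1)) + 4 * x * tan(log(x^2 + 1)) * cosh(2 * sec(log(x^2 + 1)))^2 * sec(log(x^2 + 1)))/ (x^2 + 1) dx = sinh(4*sec(log(x^2 + 1)))/2 + C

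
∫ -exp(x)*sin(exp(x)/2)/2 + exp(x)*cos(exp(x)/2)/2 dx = sqrt(2)*sin(exp(x)/2 + pi/4) + C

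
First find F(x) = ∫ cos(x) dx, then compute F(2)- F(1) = -sin(1) + sin(2)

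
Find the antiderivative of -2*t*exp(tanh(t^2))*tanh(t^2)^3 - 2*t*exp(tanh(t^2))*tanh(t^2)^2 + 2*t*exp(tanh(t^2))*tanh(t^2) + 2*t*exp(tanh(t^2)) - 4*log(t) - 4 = -4*t*log(t) + exp(tanh(t^2))*tanh(t^2) + C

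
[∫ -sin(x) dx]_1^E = cos(E) - cos(1)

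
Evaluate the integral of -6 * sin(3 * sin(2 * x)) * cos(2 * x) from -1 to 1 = 0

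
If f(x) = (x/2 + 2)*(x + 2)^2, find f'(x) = 3*x^2/2 + 8*x + 10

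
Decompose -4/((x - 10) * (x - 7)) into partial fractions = 4/(3*(x - 7)) - 4/(3*(x - 10))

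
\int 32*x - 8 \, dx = 16*x^2 - 8*x + C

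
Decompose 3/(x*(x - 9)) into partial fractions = 1/(3*(x - 9)) - 1/(3*x)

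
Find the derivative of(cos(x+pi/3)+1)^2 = -2*sin(x + pi/3) - cos(2*x + pi/6)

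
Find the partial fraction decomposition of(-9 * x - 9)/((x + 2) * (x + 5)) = -12/(x + 5) + 3/(x + 2)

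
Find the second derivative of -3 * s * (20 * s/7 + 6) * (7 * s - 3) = -360*s - 1404/7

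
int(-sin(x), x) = cos(x) + C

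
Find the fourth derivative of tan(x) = 24*tan(x)^5 + 40*tan(x)^3 + 16*tan(x)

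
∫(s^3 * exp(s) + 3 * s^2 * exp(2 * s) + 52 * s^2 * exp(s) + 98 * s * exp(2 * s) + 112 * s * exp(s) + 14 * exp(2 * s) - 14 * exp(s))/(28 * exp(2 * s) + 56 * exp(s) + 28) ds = ((s^3 + 49*s^2 + 14*s - 28)*exp(s) - 140*exp(s) - 140)/(28*(exp(s) + 1)) + C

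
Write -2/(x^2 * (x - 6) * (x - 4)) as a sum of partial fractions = 1/(16*(x - 4)) - 1/(36*(x - 6)) - 5/(144*x) - 1/(12*x^2)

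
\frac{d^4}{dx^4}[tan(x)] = 24*tan(x)^5 + 40*tan(x)^3 + 16*tan(x)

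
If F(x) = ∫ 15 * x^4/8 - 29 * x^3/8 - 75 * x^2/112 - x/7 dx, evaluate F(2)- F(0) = -32/7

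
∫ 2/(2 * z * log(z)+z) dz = log(2*log(z) + 1) + C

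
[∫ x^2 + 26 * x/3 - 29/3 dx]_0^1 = -5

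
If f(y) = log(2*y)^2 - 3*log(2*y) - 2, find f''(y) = (-2*log(y) - 2*log(2) + 5)/y^2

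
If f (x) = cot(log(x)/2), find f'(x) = -1/(x*(1 - cos(log(x))))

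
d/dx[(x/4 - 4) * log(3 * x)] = (x*log(x) + x + x*log(3) - 16)/(4*x)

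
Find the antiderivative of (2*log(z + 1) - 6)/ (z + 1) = (log(z + 1) - 3)^2 + C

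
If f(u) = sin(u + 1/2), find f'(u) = cos(u + 1/2)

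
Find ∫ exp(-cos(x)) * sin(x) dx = exp(-cos(x)) + C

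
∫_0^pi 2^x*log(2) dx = -1 + 2^pi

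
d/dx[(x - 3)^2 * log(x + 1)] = (2*x^2*log(x + 1) + x^2 - 4*x*log(x + 1) - 6*x - 6*log(x + 1) + 9)/(x + 1)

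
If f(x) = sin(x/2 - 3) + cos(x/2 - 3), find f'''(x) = -sqrt(2)*cos(x/2 - 3 + pi/4)/8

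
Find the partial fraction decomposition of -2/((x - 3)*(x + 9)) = 1/(6*(x + 9)) - 1/(6*(x - 3))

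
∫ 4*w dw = 2*w^2 + C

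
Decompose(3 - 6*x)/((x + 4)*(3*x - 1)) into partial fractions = 3/(13*(3*x - 1)) - 27/(13*(x + 4))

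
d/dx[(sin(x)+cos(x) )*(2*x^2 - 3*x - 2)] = 2*sqrt(2)*x^2*cos(x + pi/4) + 7*x*sin(x) + x*cos(x) - sin(x) - 5*cos(x)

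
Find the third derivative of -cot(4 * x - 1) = 384*cot(4*x - 1)^4 + 512*cot(4*x - 1)^2 + 128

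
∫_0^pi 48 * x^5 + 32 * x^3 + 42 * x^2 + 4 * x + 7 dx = -2 + 3*pi + 6*pi^3 + 2*(1 + pi + 2*pi^3)^2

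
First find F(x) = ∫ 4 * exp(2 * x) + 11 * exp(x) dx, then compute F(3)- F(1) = -2*(2 + E)^2 - 3*E + 3*exp(3) + 2*(2 + exp(3))^2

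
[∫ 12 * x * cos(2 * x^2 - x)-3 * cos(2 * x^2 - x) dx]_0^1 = 3*sin(1)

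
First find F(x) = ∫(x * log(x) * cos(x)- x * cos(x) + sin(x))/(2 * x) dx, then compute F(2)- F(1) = (-1 + log(2))*sin(2)/2 + sin(1)/2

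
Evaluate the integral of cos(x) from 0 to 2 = sin(2)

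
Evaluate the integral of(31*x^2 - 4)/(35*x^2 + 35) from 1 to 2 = -pi/4 + acot(2) + 31/35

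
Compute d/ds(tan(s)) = cos(s)^(-2)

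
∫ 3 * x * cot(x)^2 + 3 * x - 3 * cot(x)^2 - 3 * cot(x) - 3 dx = (3 - 3*x)*cot(x) + C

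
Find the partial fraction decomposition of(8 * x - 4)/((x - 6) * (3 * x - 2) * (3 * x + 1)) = -20/(57*(3*x + 1)) - 1/(12*(3*x - 2)) + 11/(76*(x - 6))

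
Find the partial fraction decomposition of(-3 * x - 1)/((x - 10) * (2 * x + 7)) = -19/(27*(2*x + 7)) - 31/(27*(x - 10))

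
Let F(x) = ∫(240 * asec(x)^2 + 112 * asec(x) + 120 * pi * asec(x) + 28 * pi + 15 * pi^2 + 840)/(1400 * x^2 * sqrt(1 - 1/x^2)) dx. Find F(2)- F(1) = pi^2/90 + 79*pi^3/7560 + pi/5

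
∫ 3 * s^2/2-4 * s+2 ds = s^3/2 - 2*s^2 + 2*s + C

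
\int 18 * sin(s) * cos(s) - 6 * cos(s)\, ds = (3*sin(s) - 1)^2 + C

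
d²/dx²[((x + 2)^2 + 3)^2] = 12*x^2 + 48*x + 60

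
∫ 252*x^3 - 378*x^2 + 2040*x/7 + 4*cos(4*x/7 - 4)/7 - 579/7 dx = 63*x^4 - 126*x^3 + 1020*x^2/7 - 579*x/7 + sin(4*x/7 - 4) + C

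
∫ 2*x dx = x^2 + C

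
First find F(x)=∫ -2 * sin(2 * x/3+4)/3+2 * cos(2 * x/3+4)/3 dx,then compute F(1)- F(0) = sin(14/3) + cos(14/3) - cos(4) - sin(4)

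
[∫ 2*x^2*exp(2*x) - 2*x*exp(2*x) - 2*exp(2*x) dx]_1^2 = exp(2)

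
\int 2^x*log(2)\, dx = 2^x + C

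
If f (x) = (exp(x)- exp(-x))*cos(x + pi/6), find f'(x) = sqrt(2)*(exp(2*x)*cos(x + 5*pi/12) + sin(x + 5*pi/12))*exp(-x)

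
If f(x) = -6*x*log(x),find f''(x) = -6/x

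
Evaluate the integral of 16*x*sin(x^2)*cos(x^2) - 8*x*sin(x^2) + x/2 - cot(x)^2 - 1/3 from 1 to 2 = 4*cos(4) - 4*cos(1) - 4*cos(4)^2 - cot(1) + cot(2) + 4*cos(1)^2 + 17/12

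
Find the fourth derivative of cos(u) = cos(u)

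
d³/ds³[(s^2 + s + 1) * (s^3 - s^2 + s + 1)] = 60*s^2 + 6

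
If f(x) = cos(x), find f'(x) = -sin(x)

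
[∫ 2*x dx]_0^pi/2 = pi^2/4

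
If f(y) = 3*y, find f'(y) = 3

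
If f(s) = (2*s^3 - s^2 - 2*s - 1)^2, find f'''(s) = 480*s^3 - 240*s^2 - 168*s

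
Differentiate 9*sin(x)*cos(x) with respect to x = 9*cos(2*x)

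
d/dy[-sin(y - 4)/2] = -cos(y - 4)/2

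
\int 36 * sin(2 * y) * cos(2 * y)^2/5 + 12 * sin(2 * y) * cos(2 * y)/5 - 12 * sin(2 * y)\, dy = 12*(4*sin(y)^4 - 7*sin(y)^2 - 1)*sin(y)^2/5 + C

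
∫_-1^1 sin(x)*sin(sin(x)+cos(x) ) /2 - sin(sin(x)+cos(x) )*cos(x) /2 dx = -cos(-cos(1) + sin(1))/2 + cos(cos(1) + sin(1))/2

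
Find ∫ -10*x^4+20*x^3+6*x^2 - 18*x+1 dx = -2*x^5 + 5*x^4 + 2*x^3 - 9*x^2 + x + C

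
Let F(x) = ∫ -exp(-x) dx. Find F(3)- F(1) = -exp(-1) + exp(-3)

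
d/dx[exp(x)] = exp(x)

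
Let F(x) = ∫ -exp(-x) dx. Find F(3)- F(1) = -exp(-1) + exp(-3)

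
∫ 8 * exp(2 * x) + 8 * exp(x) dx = 4*(exp(x) + 1)^2 + C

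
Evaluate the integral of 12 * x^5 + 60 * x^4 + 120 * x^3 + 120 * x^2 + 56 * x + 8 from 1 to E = -120 - 2*(1 + E)^2 + 2*(1 + E)^6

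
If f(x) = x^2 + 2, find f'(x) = 2*x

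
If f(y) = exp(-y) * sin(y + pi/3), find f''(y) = -2*exp(-y)*cos(y + pi/3)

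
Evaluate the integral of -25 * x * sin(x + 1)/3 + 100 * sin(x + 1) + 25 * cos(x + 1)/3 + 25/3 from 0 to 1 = 25/3 - 275*cos(2)/3 + 100*cos(1)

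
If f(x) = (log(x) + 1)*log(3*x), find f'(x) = (2*log(x) + 1 + log(3))/x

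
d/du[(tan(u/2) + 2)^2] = (sin(u/2)/cos(u/2) + 2)/cos(u/2)^2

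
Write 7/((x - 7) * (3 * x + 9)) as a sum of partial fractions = -7/(30*(x + 3)) + 7/(30*(x - 7))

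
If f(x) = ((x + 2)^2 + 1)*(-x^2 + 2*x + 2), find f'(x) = -4*x^3 - 6*x^2 + 10*x + 18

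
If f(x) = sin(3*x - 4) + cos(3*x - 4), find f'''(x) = -27*sqrt(2)*cos(3*x - 4 + pi/4)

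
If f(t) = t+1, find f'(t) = 1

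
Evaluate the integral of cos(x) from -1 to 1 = 2*sin(1)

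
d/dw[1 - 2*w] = -2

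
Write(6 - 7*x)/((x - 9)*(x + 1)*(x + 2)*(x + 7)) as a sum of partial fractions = -11/(96*(x + 7)) + 4/(11*(x + 2)) - 13/(60*(x + 1)) - 57/(1760*(x - 9))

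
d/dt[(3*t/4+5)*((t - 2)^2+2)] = 9*t^2/4 + 4*t - 31/2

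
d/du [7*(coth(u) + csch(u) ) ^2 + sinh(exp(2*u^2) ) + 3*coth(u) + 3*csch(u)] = -(-4*u*exp(2*u^2)*sinh(u)^2*cosh(exp(2*u^2)) + 14*sinh(u) + 3*cosh(u) + 3 + 28/tanh(u) + 28/sinh(u))/sinh(u)^2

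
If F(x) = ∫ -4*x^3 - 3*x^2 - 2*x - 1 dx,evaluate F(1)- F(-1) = -4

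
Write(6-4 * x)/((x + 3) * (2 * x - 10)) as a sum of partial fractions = -9/(8*(x + 3)) - 7/(8*(x - 5))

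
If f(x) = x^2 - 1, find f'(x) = 2*x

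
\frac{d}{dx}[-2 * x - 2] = -2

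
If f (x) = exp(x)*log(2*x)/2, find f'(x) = (x*exp(x)*log(x) + x*exp(x)*log(2) + exp(x))/(2*x)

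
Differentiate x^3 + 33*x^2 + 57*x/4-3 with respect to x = 3*x^2 + 66*x + 57/4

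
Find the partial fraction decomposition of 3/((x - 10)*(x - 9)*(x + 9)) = 1/(114*(x + 9)) - 1/(6*(x - 9)) + 3/(19*(x - 10))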